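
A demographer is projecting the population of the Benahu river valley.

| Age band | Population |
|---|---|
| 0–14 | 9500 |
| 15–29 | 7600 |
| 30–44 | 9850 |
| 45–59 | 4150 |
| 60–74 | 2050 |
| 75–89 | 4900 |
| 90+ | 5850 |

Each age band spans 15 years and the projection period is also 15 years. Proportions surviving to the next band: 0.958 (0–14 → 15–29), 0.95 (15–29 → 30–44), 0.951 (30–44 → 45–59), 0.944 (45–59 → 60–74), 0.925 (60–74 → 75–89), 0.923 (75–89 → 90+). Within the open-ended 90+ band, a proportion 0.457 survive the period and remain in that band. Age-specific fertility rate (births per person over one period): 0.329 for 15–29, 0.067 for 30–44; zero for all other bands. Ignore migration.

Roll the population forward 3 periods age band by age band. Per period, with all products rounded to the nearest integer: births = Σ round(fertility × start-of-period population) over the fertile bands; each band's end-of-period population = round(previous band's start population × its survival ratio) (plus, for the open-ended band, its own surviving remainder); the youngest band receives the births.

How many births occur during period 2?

— Period 1 —
Births: 7600 × 0.329 = 2500  |  9850 × 0.067 = 660 ⇒ total 3160
15–29: 9500 × 0.958 = 9101
30–44: 7600 × 0.95 = 7220
45–59: 9850 × 0.951 = 9367
60–74: 4150 × 0.944 = 3918
75–89: 2050 × 0.925 = 1896
90+: 4900 × 0.923 + 5850 × 0.457 = 4523 + 2673 = 7196
Giving 3160 / 9101 / 7220 / 9367 / 3918 / 1896 / 7196.
— Period 2 —
Births: 9101 × 0.329 = 2994  |  7220 × 0.067 = 484 ⇒ total 3478
15–29: 3160 × 0.958 = 3027
30–44: 9101 × 0.95 = 8646
45–59: 7220 × 0.951 = 6866
60–74: 9367 × 0.944 = 8842
75–89: 3918 × 0.925 = 3624
90+: 1896 × 0.923 + 7196 × 0.457 = 1750 + 3289 = 5039
Giving 3478 / 3027 / 8646 / 6866 / 8842 / 3624 / 5039.

3478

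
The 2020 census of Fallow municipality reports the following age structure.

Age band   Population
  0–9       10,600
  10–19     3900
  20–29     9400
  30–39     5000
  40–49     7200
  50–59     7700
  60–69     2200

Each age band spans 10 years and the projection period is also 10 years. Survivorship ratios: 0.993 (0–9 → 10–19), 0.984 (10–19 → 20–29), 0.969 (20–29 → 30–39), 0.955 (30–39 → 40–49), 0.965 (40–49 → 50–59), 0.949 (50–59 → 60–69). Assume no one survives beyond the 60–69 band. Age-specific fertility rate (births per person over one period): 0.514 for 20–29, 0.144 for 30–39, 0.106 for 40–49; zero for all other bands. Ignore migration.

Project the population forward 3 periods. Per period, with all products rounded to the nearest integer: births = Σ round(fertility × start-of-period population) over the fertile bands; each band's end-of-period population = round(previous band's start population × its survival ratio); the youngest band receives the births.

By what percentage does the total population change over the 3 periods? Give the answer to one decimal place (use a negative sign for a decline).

— Period 1 —
Births: 9400 × 0.514 = 4832, 5000 × 0.144 = 720, 7200 × 0.106 = 763 → total 6315
10–19: 10600 × 0.993 = 10526
20–29: 3900 × 0.984 = 3838
30–39: 9400 × 0.969 = 9109
40–49: 5000 × 0.955 = 4775
50–59: 7200 × 0.965 = 6948
60–69: 7700 × 0.949 = 7307
Population now: 0–9=6315, 10–19=10526, 20–29=3838, 30–39=9109, 40–49=4775, 50–59=6948, 60–69=7307
— Period 2 —
Births: 3838 × 0.514 = 1973, 9109 × 0.144 = 1312, 4775 × 0.106 = 506 → total 3791
10–19: 6315 × 0.993 = 6271
20–29: 10526 × 0.984 = 10358
30–39: 3838 × 0.969 = 3719
40–49: 9109 × 0.955 = 8699
50–59: 4775 × 0.965 = 4608
60–69: 6948 × 0.949 = 6594
Population now: 0–9=3791, 10–19=6271, 20–29=10358, 30–39=3719, 40–49=8699, 50–59=4608, 60–69=6594
— Period 3 —
Births: 10358 × 0.514 = 5324, 3719 × 0.144 = 536, 8699 × 0.106 = 922 → total 6782
10–19: 3791 × 0.993 = 3764
20–29: 6271 × 0.984 = 6171
30–39: 10358 × 0.969 = 10037
40–49: 3719 × 0.955 = 3552
50–59: 8699 × 0.965 = 8395
60–69: 4608 × 0.949 = 4373
Population now: 0–9=6782, 10–19=3764, 20–29=6171, 30–39=10037, 40–49=3552, 50–59=8395, 60–69=4373
Total: 46000 → 43074; change = -2926; percentage change = -6.4%

-6.4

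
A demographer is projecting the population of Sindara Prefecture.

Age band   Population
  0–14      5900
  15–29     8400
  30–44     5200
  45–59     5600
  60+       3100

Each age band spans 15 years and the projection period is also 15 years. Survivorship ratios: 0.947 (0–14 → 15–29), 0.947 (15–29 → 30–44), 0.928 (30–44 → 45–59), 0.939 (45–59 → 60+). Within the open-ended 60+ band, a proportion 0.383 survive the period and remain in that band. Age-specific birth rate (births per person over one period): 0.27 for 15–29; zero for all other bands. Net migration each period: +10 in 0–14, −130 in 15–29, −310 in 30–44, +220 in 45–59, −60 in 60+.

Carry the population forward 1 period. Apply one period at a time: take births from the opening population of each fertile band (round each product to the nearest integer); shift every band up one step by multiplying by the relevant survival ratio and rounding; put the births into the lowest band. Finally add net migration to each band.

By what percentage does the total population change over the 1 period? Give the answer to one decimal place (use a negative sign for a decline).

After projecting period 1:
Births: 8400 × 0.27 = 2268
15–29: 5900 × 0.947 = 5587
30–44: 8400 × 0.947 = 7955
45–59: 5200 × 0.928 = 4826
60+: 5600 × 0.939 + 3100 × 0.383 = 5258 + 1187 = 6445
Net migration: 0–14 + 10 → 2278; 15–29 − 130 → 5457; 30–44 − 310 → 7645; 45–59 + 220 → 5046; 60+ − 60 → 6385
→ [2278, 5457, 7645, 5046, 6385]
Total: 28200 → 26811; change = -1389; percentage change = -4.9%

-4.9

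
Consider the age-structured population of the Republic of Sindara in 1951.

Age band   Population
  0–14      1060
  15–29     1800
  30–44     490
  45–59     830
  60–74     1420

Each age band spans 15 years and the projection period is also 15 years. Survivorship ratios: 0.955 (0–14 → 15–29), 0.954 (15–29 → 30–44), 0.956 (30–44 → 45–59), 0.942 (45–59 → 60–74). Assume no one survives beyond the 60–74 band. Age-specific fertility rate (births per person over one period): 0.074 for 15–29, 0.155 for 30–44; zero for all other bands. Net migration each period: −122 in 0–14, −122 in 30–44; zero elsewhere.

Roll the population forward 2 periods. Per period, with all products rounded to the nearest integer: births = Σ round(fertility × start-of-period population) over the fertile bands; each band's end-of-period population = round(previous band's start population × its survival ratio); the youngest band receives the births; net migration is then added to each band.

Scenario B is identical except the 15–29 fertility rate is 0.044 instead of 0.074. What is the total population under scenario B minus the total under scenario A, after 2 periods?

Period 1:
Births: 1800 × 0.074 = 133, 490 × 0.155 = 76 ⇒ total 209
15–29: 1060 × 0.955 = 1012
30–44: 1800 × 0.954 = 1717
45–59: 490 × 0.956 = 468
60–74: 830 × 0.942 = 782
Net migration: 0–14 − 122 → 87; 30–44 − 122 → 1595
→ [87, 1012, 1595, 468, 782]
Period 2:
Births: 1012 × 0.074 = 75, 1595 × 0.155 = 247 ⇒ total 322
15–29: 87 × 0.955 = 83
30–44: 1012 × 0.954 = 965
45–59: 1595 × 0.956 = 1525
60–74: 468 × 0.942 = 441
Net migration: 0–14 − 122 → 200; 30–44 − 122 → 843
→ [200, 83, 843, 1525, 441]
Scenario A total after 2 periods: 3092
Scenario B projection —
Period 1:
Births: 1800 × 0.044 = 79, 490 × 0.155 = 76 ⇒ total 155
15–29: 1060 × 0.955 = 1012
30–44: 1800 × 0.954 = 1717
45–59: 490 × 0.956 = 468
60–74: 830 × 0.942 = 782
Net migration: 0–14 − 122 → 33; 30–44 − 122 → 1595
→ [33, 1012, 1595, 468, 782]
Period 2:
Births: 1012 × 0.044 = 45, 1595 × 0.155 = 247 ⇒ total 292
15–29: 33 × 0.955 = 32
30–44: 1012 × 0.954 = 965
45–59: 1595 × 0.956 = 1525
60–74: 468 × 0.942 = 441
Net migration: 0–14 − 122 → 170; 30–44 − 122 → 843
→ [170, 32, 843, 1525, 441]
Scenario B total after 2 periods: 3011
Difference B − A = 3011 − 3092 = -81

-81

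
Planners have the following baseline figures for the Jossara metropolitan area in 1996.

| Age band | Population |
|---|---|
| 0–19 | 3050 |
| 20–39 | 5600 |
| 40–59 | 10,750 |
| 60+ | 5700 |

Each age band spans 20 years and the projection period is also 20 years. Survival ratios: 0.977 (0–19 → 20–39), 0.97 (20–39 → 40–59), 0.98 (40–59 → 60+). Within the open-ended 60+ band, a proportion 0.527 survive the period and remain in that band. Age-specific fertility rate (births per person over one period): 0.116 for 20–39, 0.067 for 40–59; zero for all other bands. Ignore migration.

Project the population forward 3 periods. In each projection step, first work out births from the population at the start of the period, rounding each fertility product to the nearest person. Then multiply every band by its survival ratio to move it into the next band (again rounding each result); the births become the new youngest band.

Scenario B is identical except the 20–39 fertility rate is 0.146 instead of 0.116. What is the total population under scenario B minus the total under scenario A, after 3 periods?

311

After projecting period 1:
Births: 5600 × 0.116 = 650  |  10750 × 0.067 = 720 — total 1370
20–39: 3050 × 0.977 = 2980
40–59: 5600 × 0.97 = 5432
60+: 10750 × 0.98 + 5700 × 0.527 = 10535 + 3004 = 13539
End of period: [1370, 2980, 5432, 13539]
After projecting period 2:
Births: 2980 × 0.116 = 346  |  5432 × 0.067 = 364 — total 710
20–39: 1370 × 0.977 = 1338
40–59: 2980 × 0.97 = 2891
60+: 5432 × 0.98 + 13539 × 0.527 = 5323 + 7135 = 12458
End of period: [710, 1338, 2891, 12458]
After projecting period 3:
Births: 1338 × 0.116 = 155  |  2891 × 0.067 = 194 — total 349
20–39: 710 × 0.977 = 694
40–59: 1338 × 0.97 = 1298
60+: 2891 × 0.98 + 12458 × 0.527 = 2833 + 6565 = 9398
End of period: [349, 694, 1298, 9398]
Scenario A total after 3 periods: 11739
Scenario B projection —
After projecting period 1:
Births: 5600 × 0.146 = 818  |  10750 × 0.067 = 720 — total 1538
20–39: 3050 × 0.977 = 2980
40–59: 5600 × 0.97 = 5432
60+: 10750 × 0.98 + 5700 × 0.527 = 10535 + 3004 = 13539
End of period: [1538, 2980, 5432, 13539]
After projecting period 2:
Births: 2980 × 0.146 = 435  |  5432 × 0.067 = 364 — total 799
20–39: 1538 × 0.977 = 1503
40–59: 2980 × 0.97 = 2891
60+: 5432 × 0.98 + 13539 × 0.527 = 5323 + 7135 = 12458
End of period: [799, 1503, 2891, 12458]
After projecting period 3:
Births: 1503 × 0.146 = 219  |  2891 × 0.067 = 194 — total 413
20–39: 799 × 0.977 = 781
40–59: 1503 × 0.97 = 1458
60+: 2891 × 0.98 + 12458 × 0.527 = 2833 + 6565 = 9398
End of period: [413, 781, 1458, 9398]
Scenario B total after 3 periods: 12050
Difference B − A = 12050 − 11739 = 311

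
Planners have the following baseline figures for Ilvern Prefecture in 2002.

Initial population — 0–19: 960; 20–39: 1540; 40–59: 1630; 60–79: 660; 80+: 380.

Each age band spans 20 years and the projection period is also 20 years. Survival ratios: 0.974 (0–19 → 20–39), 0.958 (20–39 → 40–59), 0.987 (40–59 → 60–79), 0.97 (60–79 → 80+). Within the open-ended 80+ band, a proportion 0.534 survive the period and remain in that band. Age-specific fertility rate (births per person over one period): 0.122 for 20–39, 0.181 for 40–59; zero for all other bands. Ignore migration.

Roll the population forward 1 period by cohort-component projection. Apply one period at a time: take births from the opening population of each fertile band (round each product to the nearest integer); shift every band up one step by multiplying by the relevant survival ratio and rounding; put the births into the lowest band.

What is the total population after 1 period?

Call the groups 1 to 5, youngest first.
Period 1.
Births: 1540 * 0.122 = 188  |  1630 * 0.181 = 295 — total 483
Group 2: 960 * 0.974 = 935
Group 3: 1540 * 0.958 = 1475
Group 4: 1630 * 0.987 = 1609
Group 5: 660 * 0.97 + 380 * 0.534 = 640 + 203 = 843
→ [483, 935, 1475, 1609, 843]
Total after period 1: 483 + 935 + 1475 + 1609 + 843 = 5345

5345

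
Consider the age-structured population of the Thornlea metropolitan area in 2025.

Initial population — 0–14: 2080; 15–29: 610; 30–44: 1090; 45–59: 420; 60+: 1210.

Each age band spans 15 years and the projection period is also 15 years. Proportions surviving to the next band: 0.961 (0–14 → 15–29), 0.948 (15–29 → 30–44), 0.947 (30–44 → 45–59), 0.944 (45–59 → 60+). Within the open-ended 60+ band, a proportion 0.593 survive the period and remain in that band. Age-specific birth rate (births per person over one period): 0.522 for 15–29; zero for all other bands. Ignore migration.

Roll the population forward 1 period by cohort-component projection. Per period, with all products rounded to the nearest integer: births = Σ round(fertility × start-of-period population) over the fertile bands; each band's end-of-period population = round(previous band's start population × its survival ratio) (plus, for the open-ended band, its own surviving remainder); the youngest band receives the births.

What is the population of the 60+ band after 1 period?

[period 1]
Births: 610 * 0.522 = 318
15–29: 2080 * 0.961 = 1999
30–44: 610 * 0.948 = 578
45–59: 1090 * 0.947 = 1032
60+: 420 * 0.944 + 1210 * 0.593 = 396 + 718 = 1114
Population now: 0–14=318, 15–29=1999, 30–44=578, 45–59=1032, 60+=1114

1114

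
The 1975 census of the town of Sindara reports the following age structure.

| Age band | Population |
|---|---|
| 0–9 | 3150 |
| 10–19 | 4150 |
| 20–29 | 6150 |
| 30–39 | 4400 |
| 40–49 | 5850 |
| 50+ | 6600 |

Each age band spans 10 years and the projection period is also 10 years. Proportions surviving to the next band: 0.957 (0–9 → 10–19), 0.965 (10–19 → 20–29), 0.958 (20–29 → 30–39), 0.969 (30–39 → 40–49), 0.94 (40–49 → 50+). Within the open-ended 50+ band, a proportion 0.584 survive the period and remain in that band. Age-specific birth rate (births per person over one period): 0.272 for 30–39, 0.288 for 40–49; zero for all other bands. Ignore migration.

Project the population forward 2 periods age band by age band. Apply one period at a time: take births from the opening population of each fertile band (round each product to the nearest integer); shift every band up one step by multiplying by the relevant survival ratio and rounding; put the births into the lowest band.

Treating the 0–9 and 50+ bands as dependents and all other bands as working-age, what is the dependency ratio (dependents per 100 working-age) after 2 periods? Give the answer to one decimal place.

Let band 1 be 0–9 through band 6 = 50+.
Period 1:
Births: 4400 × 0.272 = 1197, 5850 × 0.288 = 1685 ⇒ total 2882
Band 2: 3150 × 0.957 = 3015
Band 3: 4150 × 0.965 = 4005
Band 4: 6150 × 0.958 = 5892
Band 5: 4400 × 0.969 = 4264
Band 6: 5850 × 0.94 + 6600 × 0.584 = 5499 + 3854 = 9353
Giving 2882 / 3015 / 4005 / 5892 / 4264 / 9353.
Period 2:
Births: 5892 × 0.272 = 1603, 4264 × 0.288 = 1228 ⇒ total 2831
Band 2: 2882 × 0.957 = 2758
Band 3: 3015 × 0.965 = 2909
Band 4: 4005 × 0.958 = 3837
Band 5: 5892 × 0.969 = 5709
Band 6: 4264 × 0.94 + 9353 × 0.584 = 4008 + 5462 = 9470
Giving 2831 / 2758 / 2909 / 3837 / 5709 / 9470.
Dependents (band 0–9 + band 50+) = 2831 + 9470 = 12301; working-age = 15213; ratio = 12301/15213 × 100 = 80.9

80.9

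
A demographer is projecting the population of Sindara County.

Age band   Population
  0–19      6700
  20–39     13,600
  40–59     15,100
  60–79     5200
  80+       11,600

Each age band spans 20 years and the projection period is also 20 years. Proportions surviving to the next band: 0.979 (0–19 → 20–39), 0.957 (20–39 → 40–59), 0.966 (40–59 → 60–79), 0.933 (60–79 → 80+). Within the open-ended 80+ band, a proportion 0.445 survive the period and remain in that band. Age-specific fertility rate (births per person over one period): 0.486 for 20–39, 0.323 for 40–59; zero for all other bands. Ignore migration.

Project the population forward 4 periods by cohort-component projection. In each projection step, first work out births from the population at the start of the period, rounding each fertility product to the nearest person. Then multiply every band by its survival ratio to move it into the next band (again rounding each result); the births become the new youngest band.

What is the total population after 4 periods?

Let band 1 be 0–19 through band 5 = 80+.
Period 1:
Births: 13600 × 0.486 = 6610 ; 15100 × 0.323 = 4877 → 11487
Band 2: 6700 × 0.979 = 6559
Band 3: 13600 × 0.957 = 13015
Band 4: 15100 × 0.966 = 14587
Band 5: 5200 × 0.933 + 11600 × 0.445 = 4852 + 5162 = 10014
Giving 11487 / 6559 / 13015 / 14587 / 10014.
Period 2:
Births: 6559 × 0.486 = 3188 ; 13015 × 0.323 = 4204 → 7392
Band 2: 11487 × 0.979 = 11246
Band 3: 6559 × 0.957 = 6277
Band 4: 13015 × 0.966 = 12572
Band 5: 14587 × 0.933 + 10014 × 0.445 = 13610 + 4456 = 18066
Giving 7392 / 11246 / 6277 / 12572 / 18066.
Period 3:
Births: 11246 × 0.486 = 5466 ; 6277 × 0.323 = 2027 → 7493
Band 2: 7392 × 0.979 = 7237
Band 3: 11246 × 0.957 = 10762
Band 4: 6277 × 0.966 = 6064
Band 5: 12572 × 0.933 + 18066 × 0.445 = 11730 + 8039 = 19769
Giving 7493 / 7237 / 10762 / 6064 / 19769.
Period 4:
Births: 7237 × 0.486 = 3517 ; 10762 × 0.323 = 3476 → 6993
Band 2: 7493 × 0.979 = 7336
Band 3: 7237 × 0.957 = 6926
Band 4: 10762 × 0.966 = 10396
Band 5: 6064 × 0.933 + 19769 × 0.445 = 5658 + 8797 = 14455
Giving 6993 / 7336 / 6926 / 10396 / 14455.
Total after period 4: 6993 + 7336 + 6926 + 10396 + 14455 = 46106

46106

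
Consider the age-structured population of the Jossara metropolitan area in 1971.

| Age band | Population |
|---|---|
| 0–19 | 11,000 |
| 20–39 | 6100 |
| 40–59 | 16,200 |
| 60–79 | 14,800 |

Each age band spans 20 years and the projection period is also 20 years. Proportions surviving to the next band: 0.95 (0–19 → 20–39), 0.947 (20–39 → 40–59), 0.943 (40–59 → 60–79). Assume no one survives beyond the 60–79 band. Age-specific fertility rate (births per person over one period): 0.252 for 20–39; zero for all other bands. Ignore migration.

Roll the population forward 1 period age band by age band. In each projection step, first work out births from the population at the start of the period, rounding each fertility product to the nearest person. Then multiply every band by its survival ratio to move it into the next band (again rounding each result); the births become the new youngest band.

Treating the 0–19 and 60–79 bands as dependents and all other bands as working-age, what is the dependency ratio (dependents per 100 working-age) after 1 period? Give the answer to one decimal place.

Period 1.
Births: 6100 × 0.252 = 1537
20–39: 11000 × 0.95 = 10450
40–59: 6100 × 0.947 = 5777
60–79: 16200 × 0.943 = 15277
→ [1537, 10450, 5777, 15277]
Dependents (band 0–19 + band 60–79) = 1537 + 15277 = 16814; working-age = 16227; ratio = 16814/16227 × 100 = 103.6

103.6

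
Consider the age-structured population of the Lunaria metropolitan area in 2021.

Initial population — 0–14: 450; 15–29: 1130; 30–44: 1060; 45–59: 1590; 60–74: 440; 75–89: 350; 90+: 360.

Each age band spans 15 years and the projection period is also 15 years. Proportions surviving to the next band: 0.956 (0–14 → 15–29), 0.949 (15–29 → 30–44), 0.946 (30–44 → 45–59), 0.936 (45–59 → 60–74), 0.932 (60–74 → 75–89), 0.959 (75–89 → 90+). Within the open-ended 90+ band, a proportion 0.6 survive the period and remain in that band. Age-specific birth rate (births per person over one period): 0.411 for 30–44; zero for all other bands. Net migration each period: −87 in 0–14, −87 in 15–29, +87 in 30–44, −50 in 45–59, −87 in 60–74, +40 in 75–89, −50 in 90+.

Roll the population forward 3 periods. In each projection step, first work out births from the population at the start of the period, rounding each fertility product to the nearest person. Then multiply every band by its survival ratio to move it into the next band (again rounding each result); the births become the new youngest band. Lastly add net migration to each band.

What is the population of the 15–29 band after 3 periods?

Numbering the bands 1..7 from youngest to oldest:
After projecting period 1:
Births: 1060 * 0.411 = 436
Band 2: 450 * 0.956 = 430
Band 3: 1130 * 0.949 = 1072
Band 4: 1060 * 0.946 = 1003
Band 5: 1590 * 0.936 = 1488
Band 6: 440 * 0.932 = 410
Band 7: 350 * 0.959 + 360 * 0.6 = 336 + 216 = 552
Net migration: Band 1 − 87 → 349; Band 2 − 87 → 343; Band 3 + 87 → 1159; Band 4 − 50 → 953; Band 5 − 87 → 1401; Band 6 + 40 → 450; Band 7 − 50 → 502
→ [349, 343, 1159, 953, 1401, 450, 502]
After projecting period 2:
Births: 1159 * 0.411 = 476
Band 2: 349 * 0.956 = 334
Band 3: 343 * 0.949 = 326
Band 4: 1159 * 0.946 = 1096
Band 5: 953 * 0.936 = 892
Band 6: 1401 * 0.932 = 1306
Band 7: 450 * 0.959 + 502 * 0.6 = 432 + 301 = 733
Net migration: Band 1 − 87 → 389; Band 2 − 87 → 247; Band 3 + 87 → 413; Band 4 − 50 → 1046; Band 5 − 87 → 805; Band 6 + 40 → 1346; Band 7 − 50 → 683
→ [389, 247, 413, 1046, 805, 1346, 683]
After projecting period 3:
Births: 413 * 0.411 = 170
Band 2: 389 * 0.956 = 372
Band 3: 247 * 0.949 = 234
Band 4: 413 * 0.946 = 391
Band 5: 1046 * 0.936 = 979
Band 6: 805 * 0.932 = 750
Band 7: 1346 * 0.959 + 683 * 0.6 = 1291 + 410 = 1701
Net migration: Band 1 − 87 → 83; Band 2 − 87 → 285; Band 3 + 87 → 321; Band 4 − 50 → 341; Band 5 − 87 → 892; Band 6 + 40 → 790; Band 7 − 50 → 1651
→ [83, 285, 321, 341, 892, 790, 1651]

285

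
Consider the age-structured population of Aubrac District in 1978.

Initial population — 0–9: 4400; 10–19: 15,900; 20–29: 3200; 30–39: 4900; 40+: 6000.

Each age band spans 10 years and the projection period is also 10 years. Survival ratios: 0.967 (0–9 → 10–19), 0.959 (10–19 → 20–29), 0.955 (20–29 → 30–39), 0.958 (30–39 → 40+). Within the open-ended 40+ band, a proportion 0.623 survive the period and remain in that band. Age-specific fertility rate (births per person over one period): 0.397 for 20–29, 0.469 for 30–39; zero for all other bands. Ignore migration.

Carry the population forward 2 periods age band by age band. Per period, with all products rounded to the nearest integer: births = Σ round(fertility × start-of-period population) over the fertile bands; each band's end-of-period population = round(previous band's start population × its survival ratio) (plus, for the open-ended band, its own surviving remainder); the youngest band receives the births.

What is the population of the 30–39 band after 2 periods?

Let group 1 be 0–9 through group 5 = 40+.
Period 1:
Births: 3200 * 0.397 = 1270, 4900 * 0.469 = 2298 → total 3568
Group 2: 4400 * 0.967 = 4255
Group 3: 15900 * 0.959 = 15248
Group 4: 3200 * 0.955 = 3056
Group 5: 4900 * 0.958 + 6000 * 0.623 = 4694 + 3738 = 8432
→ [3568, 4255, 15248, 3056, 8432]
Period 2:
Births: 15248 * 0.397 = 6053, 3056 * 0.469 = 1433 → total 7486
Group 2: 3568 * 0.967 = 3450
Group 3: 4255 * 0.959 = 4081
Group 4: 15248 * 0.955 = 14562
Group 5: 3056 * 0.958 + 8432 * 0.623 = 2928 + 5253 = 8181
→ [7486, 3450, 4081, 14562, 8181]

14562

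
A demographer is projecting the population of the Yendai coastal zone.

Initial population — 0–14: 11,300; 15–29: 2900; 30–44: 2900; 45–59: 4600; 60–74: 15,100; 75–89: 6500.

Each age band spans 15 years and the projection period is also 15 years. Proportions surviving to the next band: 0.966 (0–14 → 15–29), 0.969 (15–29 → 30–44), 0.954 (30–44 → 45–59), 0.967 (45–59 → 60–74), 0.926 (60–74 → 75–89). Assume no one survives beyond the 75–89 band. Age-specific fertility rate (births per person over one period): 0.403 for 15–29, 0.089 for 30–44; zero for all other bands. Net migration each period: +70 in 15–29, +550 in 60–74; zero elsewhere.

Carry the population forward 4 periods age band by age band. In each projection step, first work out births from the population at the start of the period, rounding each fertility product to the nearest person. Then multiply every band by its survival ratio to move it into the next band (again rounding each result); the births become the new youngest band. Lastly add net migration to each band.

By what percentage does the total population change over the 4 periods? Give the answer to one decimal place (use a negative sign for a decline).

Period 1.
Births: 2900 × 0.403 = 1169 ; 2900 × 0.089 = 258 ⇒ total 1427
15–29: 11300 × 0.966 = 10916
30–44: 2900 × 0.969 = 2810
45–59: 2900 × 0.954 = 2767
60–74: 4600 × 0.967 = 4448
75–89: 15100 × 0.926 = 13983
Net migration: 15–29 + 70 → 10986; 60–74 + 550 → 4998
End of period: [1427, 10986, 2810, 2767, 4998, 13983]
Period 2.
Births: 10986 × 0.403 = 4427 ; 2810 × 0.089 = 250 ⇒ total 4677
15–29: 1427 × 0.966 = 1378
30–44: 10986 × 0.969 = 10645
45–59: 2810 × 0.954 = 2681
60–74: 2767 × 0.967 = 2676
75–89: 4998 × 0.926 = 4628
Net migration: 15–29 + 70 → 1448; 60–74 + 550 → 3226
End of period: [4677, 1448, 10645, 2681, 3226, 4628]
Period 3.
Births: 1448 × 0.403 = 584 ; 10645 × 0.089 = 947 ⇒ total 1531
15–29: 4677 × 0.966 = 4518
30–44: 1448 × 0.969 = 1403
45–59: 10645 × 0.954 = 10155
60–74: 2681 × 0.967 = 2593
75–89: 3226 × 0.926 = 2987
Net migration: 15–29 + 70 → 4588; 60–74 + 550 → 3143
End of period: [1531, 4588, 1403, 10155, 3143, 2987]
Period 4.
Births: 4588 × 0.403 = 1849 ; 1403 × 0.089 = 125 ⇒ total 1974
15–29: 1531 × 0.966 = 1479
30–44: 4588 × 0.969 = 4446
45–59: 1403 × 0.954 = 1338
60–74: 10155 × 0.967 = 9820
75–89: 3143 × 0.926 = 2910
Net migration: 15–29 + 70 → 1549; 60–74 + 550 → 10370
End of period: [1974, 1549, 4446, 1338, 10370, 2910]
Total: 43300 → 22587; change = -20713; percentage change = -47.8%

-47.8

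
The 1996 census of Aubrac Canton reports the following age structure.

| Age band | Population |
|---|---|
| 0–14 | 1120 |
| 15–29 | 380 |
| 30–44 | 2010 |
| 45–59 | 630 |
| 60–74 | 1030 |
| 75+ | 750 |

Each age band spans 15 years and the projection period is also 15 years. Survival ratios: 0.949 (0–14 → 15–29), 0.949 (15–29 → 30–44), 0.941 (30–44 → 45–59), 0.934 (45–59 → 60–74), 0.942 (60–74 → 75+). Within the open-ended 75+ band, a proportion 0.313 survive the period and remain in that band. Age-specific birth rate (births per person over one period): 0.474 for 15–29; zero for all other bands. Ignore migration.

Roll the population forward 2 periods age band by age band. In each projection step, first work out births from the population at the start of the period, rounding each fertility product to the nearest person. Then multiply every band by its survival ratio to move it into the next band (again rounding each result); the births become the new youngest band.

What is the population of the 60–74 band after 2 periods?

1766

(Bands numbered youngest = 1 to oldest = 6.)
Period 1:
Births: 380 * 0.474 = 180
Band 2: 1120 * 0.949 = 1063
Band 3: 380 * 0.949 = 361
Band 4: 2010 * 0.941 = 1891
Band 5: 630 * 0.934 = 588
Band 6: 1030 * 0.942 + 750 * 0.313 = 970 + 235 = 1205
Giving 180 / 1063 / 361 / 1891 / 588 / 1205.
Period 2:
Births: 1063 * 0.474 = 504
Band 2: 180 * 0.949 = 171
Band 3: 1063 * 0.949 = 1009
Band 4: 361 * 0.941 = 340
Band 5: 1891 * 0.934 = 1766
Band 6: 588 * 0.942 + 1205 * 0.313 = 554 + 377 = 931
Giving 504 / 171 / 1009 / 340 / 1766 / 931.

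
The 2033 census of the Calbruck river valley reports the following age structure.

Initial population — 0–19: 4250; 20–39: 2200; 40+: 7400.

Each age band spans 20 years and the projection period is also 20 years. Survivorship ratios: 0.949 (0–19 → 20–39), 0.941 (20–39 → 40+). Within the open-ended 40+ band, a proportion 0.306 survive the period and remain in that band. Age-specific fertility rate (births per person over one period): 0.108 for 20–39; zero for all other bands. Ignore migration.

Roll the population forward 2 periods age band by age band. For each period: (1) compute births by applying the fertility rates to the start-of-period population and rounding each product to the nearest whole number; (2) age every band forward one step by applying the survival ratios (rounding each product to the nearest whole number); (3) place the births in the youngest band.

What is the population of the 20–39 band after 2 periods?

226

Period 1.
Births: 2200 × 0.108 = 238
20–39: 4250 × 0.949 = 4033
40+: 2200 × 0.941 + 7400 × 0.306 = 2070 + 2264 = 4334
End of period: [238, 4033, 4334]
Period 2.
Births: 4033 × 0.108 = 436
20–39: 238 × 0.949 = 226
40+: 4033 × 0.941 + 4334 × 0.306 = 3795 + 1326 = 5121
End of period: [436, 226, 5121]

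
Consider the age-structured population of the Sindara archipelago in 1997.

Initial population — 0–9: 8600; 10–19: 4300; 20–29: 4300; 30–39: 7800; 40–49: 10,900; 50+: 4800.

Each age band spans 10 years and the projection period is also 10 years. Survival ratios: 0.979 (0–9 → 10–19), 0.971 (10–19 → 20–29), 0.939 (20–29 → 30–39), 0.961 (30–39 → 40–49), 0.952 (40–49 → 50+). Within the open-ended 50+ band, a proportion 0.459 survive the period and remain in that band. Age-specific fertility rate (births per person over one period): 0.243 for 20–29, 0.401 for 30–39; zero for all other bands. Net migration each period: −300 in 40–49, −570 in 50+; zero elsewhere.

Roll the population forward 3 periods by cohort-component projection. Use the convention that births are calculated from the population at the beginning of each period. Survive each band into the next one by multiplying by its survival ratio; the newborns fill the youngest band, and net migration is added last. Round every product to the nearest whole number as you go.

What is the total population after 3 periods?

Let group 1 be 0–9 through group 6 = 50+.
— Period 1 —
Births: 4300 × 0.243 = 1045  |  7800 × 0.401 = 3128 — total 4173
Group 2: 8600 × 0.979 = 8419
Group 3: 4300 × 0.971 = 4175
Group 4: 4300 × 0.939 = 4038
Group 5: 7800 × 0.961 = 7496
Group 6: 10900 × 0.952 + 4800 × 0.459 = 10377 + 2203 = 12580
Net migration: Group 5 − 300 → 7196; Group 6 − 570 → 12010
Population now: 0–9=4173, 10–19=8419, 20–29=4175, 30–39=4038, 40–49=7196, 50+=12010
— Period 2 —
Births: 4175 × 0.243 = 1015  |  4038 × 0.401 = 1619 — total 2634
Group 2: 4173 × 0.979 = 4085
Group 3: 8419 × 0.971 = 8175
Group 4: 4175 × 0.939 = 3920
Group 5: 4038 × 0.961 = 3881
Group 6: 7196 × 0.952 + 12010 × 0.459 = 6851 + 5513 = 12364
Net migration: Group 5 − 300 → 3581; Group 6 − 570 → 11794
Population now: 0–9=2634, 10–19=4085, 20–29=8175, 30–39=3920, 40–49=3581, 50+=11794
— Period 3 —
Births: 8175 × 0.243 = 1987  |  3920 × 0.401 = 1572 — total 3559
Group 2: 2634 × 0.979 = 2579
Group 3: 4085 × 0.971 = 3967
Group 4: 8175 × 0.939 = 7676
Group 5: 3920 × 0.961 = 3767
Group 6: 3581 × 0.952 + 11794 × 0.459 = 3409 + 5413 = 8822
Net migration: Group 5 − 300 → 3467; Group 6 − 570 → 8252
Population now: 0–9=3559, 10–19=2579, 20–29=3967, 30–39=7676, 40–49=3467, 50+=8252
Total after period 3: 3559 + 2579 + 3967 + 7676 + 3467 + 8252 = 29500

29500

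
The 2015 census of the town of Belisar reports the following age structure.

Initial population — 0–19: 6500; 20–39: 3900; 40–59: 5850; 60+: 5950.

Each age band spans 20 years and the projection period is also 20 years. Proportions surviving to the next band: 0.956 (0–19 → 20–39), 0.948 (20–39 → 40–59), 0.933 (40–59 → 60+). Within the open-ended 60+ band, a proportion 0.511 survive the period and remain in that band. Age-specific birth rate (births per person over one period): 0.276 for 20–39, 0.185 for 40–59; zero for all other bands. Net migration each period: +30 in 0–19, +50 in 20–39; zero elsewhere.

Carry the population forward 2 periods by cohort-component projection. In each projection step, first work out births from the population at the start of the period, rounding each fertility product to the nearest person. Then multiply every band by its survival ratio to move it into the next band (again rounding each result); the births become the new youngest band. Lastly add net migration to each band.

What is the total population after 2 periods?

18314

(Groups numbered youngest = 1 to oldest = 4.)
After projecting period 1:
Births: 3900 × 0.276 = 1076, 5850 × 0.185 = 1082 ⇒ total 2158
Group 2: 6500 × 0.956 = 6214
Group 3: 3900 × 0.948 = 3697
Group 4: 5850 × 0.933 + 5950 × 0.511 = 5458 + 3040 = 8498
Net migration: Group 1 + 30 → 2188; Group 2 + 50 → 6264
Population now: 0–19=2188, 20–39=6264, 40–59=3697, 60+=8498
After projecting period 2:
Births: 6264 × 0.276 = 1729, 3697 × 0.185 = 684 ⇒ total 2413
Group 2: 2188 × 0.956 = 2092
Group 3: 6264 × 0.948 = 5938
Group 4: 3697 × 0.933 + 8498 × 0.511 = 3449 + 4342 = 7791
Net migration: Group 1 + 30 → 2443; Group 2 + 50 → 2142
Population now: 0–19=2443, 20–39=2142, 40–59=5938, 60+=7791
Total after period 2: 2443 + 2142 + 5938 + 7791 = 18314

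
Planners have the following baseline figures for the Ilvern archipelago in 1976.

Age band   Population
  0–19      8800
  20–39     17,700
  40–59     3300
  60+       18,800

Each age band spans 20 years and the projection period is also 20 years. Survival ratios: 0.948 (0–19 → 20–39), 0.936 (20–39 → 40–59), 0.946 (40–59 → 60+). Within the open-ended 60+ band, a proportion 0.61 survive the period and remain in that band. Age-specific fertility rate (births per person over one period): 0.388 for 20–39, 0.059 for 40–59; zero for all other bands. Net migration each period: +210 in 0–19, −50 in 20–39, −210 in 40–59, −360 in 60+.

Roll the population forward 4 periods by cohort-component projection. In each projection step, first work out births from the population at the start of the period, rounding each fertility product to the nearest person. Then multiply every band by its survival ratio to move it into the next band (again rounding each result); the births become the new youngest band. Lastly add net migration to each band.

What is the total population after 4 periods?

27396

(Groups numbered youngest = 1 to oldest = 4.)
After projecting period 1:
Births: 17700 × 0.388 = 6868 ; 3300 × 0.059 = 195 ⇒ total 7063
Group 2: 8800 × 0.948 = 8342
Group 3: 17700 × 0.936 = 16567
Group 4: 3300 × 0.946 + 18800 × 0.61 = 3122 + 11468 = 14590
Net migration: Group 1 + 210 → 7273; Group 2 − 50 → 8292; Group 3 − 210 → 16357; Group 4 − 360 → 14230
End of period: [7273, 8292, 16357, 14230]
After projecting period 2:
Births: 8292 × 0.388 = 3217 ; 16357 × 0.059 = 965 ⇒ total 4182
Group 2: 7273 × 0.948 = 6895
Group 3: 8292 × 0.936 = 7761
Group 4: 16357 × 0.946 + 14230 × 0.61 = 15474 + 8680 = 24154
Net migration: Group 1 + 210 → 4392; Group 2 − 50 → 6845; Group 3 − 210 → 7551; Group 4 − 360 → 23794
End of period: [4392, 6845, 7551, 23794]
After projecting period 3:
Births: 6845 × 0.388 = 2656 ; 7551 × 0.059 = 446 ⇒ total 3102
Group 2: 4392 × 0.948 = 4164
Group 3: 6845 × 0.936 = 6407
Group 4: 7551 × 0.946 + 23794 × 0.61 = 7143 + 14514 = 21657
Net migration: Group 1 + 210 → 3312; Group 2 − 50 → 4114; Group 3 − 210 → 6197; Group 4 − 360 → 21297
End of period: [3312, 4114, 6197, 21297]
After projecting period 4:
Births: 4114 × 0.388 = 1596 ; 6197 × 0.059 = 366 ⇒ total 1962
Group 2: 3312 × 0.948 = 3140
Group 3: 4114 × 0.936 = 3851
Group 4: 6197 × 0.946 + 21297 × 0.61 = 5862 + 12991 = 18853
Net migration: Group 1 + 210 → 2172; Group 2 − 50 → 3090; Group 3 − 210 → 3641; Group 4 − 360 → 18493
End of period: [2172, 3090, 3641, 18493]
Total after period 4: 2172 + 3090 + 3641 + 18493 = 27396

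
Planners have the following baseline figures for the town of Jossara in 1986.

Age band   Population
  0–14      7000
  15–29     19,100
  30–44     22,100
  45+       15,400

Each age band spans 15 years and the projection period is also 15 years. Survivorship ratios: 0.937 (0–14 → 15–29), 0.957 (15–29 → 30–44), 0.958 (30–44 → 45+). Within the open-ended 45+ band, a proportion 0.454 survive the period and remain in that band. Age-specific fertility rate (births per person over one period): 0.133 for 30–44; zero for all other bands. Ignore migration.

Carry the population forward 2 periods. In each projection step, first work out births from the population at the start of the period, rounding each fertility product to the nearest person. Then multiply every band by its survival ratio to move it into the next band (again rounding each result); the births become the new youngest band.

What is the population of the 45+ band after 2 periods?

— Period 1 —
Births: 22100 × 0.133 = 2939
15–29: 7000 × 0.937 = 6559
30–44: 19100 × 0.957 = 18279
45+: 22100 × 0.958 + 15400 × 0.454 = 21172 + 6992 = 28164
End of period: [2939, 6559, 18279, 28164]
— Period 2 —
Births: 18279 × 0.133 = 2431
15–29: 2939 × 0.937 = 2754
30–44: 6559 × 0.957 = 6277
45+: 18279 × 0.958 + 28164 × 0.454 = 17511 + 12786 = 30297
End of period: [2431, 2754, 6277, 30297]

30297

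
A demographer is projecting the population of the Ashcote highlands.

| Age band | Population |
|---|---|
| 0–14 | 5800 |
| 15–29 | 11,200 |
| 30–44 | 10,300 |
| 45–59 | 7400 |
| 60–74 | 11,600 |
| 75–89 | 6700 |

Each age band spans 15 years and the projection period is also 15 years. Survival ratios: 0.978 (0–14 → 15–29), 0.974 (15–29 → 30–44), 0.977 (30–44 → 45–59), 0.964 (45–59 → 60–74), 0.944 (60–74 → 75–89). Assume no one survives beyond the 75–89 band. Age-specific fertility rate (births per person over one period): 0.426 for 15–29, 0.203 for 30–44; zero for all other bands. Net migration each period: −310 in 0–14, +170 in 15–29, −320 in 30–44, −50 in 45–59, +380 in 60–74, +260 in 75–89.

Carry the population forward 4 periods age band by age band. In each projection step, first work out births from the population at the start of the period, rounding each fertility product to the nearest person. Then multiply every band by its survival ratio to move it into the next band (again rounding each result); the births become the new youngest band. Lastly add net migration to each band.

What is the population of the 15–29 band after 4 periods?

3673

[period 1]
Births: 11200 * 0.426 = 4771 ; 10300 * 0.203 = 2091 → 6862
15–29: 5800 * 0.978 = 5672
30–44: 11200 * 0.974 = 10909
45–59: 10300 * 0.977 = 10063
60–74: 7400 * 0.964 = 7134
75–89: 11600 * 0.944 = 10950
Net migration: 0–14 − 310 → 6552; 15–29 + 170 → 5842; 30–44 − 320 → 10589; 45–59 − 50 → 10013; 60–74 + 380 → 7514; 75–89 + 260 → 11210
→ [6552, 5842, 10589, 10013, 7514, 11210]
[period 2]
Births: 5842 * 0.426 = 2489 ; 10589 * 0.203 = 2150 → 4639
15–29: 6552 * 0.978 = 6408
30–44: 5842 * 0.974 = 5690
45–59: 10589 * 0.977 = 10345
60–74: 10013 * 0.964 = 9653
75–89: 7514 * 0.944 = 7093
Net migration: 0–14 − 310 → 4329; 15–29 + 170 → 6578; 30–44 − 320 → 5370; 45–59 − 50 → 10295; 60–74 + 380 → 10033; 75–89 + 260 → 7353
→ [4329, 6578, 5370, 10295, 10033, 7353]
[period 3]
Births: 6578 * 0.426 = 2802 ; 5370 * 0.203 = 1090 → 3892
15–29: 4329 * 0.978 = 4234
30–44: 6578 * 0.974 = 6407
45–59: 5370 * 0.977 = 5246
60–74: 10295 * 0.964 = 9924
75–89: 10033 * 0.944 = 9471
Net migration: 0–14 − 310 → 3582; 15–29 + 170 → 4404; 30–44 − 320 → 6087; 45–59 − 50 → 5196; 60–74 + 380 → 10304; 75–89 + 260 → 9731
→ [3582, 4404, 6087, 5196, 10304, 9731]
[period 4]
Births: 4404 * 0.426 = 1876 ; 6087 * 0.203 = 1236 → 3112
15–29: 3582 * 0.978 = 3503
30–44: 4404 * 0.974 = 4289
45–59: 6087 * 0.977 = 5947
60–74: 5196 * 0.964 = 5009
75–89: 10304 * 0.944 = 9727
Net migration: 0–14 − 310 → 2802; 15–29 + 170 → 3673; 30–44 − 320 → 3969; 45–59 − 50 → 5897; 60–74 + 380 → 5389; 75–89 + 260 → 9987
→ [2802, 3673, 3969, 5897, 5389, 9987]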